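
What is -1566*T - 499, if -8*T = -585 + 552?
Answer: -27835/4 ≈ -6958.8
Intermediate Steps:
T = 33/8 (T = -(-585 + 552)/8 = -1/8*(-33) = 33/8 ≈ 4.1250)
-1566*T - 499 = -1566*33/8 - 499 = -25839/4 - 499 = -27835/4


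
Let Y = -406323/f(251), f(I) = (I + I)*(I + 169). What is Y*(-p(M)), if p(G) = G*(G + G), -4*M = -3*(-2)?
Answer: 1218969/140560 ≈ 8.6722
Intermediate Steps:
f(I) = 2*I*(169 + I) (f(I) = (2*I)*(169 + I) = 2*I*(169 + I))
M = -3/2 (M = -(-3)*(-2)/4 = -1/4*6 = -3/2 ≈ -1.5000)
p(G) = 2*G**2 (p(G) = G*(2*G) = 2*G**2)
Y = -135441/70280 (Y = -406323*1/(502*(169 + 251)) = -406323/(2*251*420) = -406323/210840 = -406323*1/210840 = -135441/70280 ≈ -1.9272)
Y*(-p(M)) = -(-135441)*2*(-3/2)**2/70280 = -(-135441)*2*(9/4)/70280 = -(-135441)*9/(70280*2) = -135441/70280*(-9/2) = 1218969/140560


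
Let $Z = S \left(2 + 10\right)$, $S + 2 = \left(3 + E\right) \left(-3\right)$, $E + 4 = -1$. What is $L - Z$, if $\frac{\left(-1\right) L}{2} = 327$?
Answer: $-702$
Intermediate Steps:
$E = -5$ ($E = -4 - 1 = -5$)
$L = -654$ ($L = \left(-2\right) 327 = -654$)
$S = 4$ ($S = -2 + \left(3 - 5\right) \left(-3\right) = -2 - -6 = -2 + 6 = 4$)
$Z = 48$ ($Z = 4 \left(2 + 10\right) = 4 \cdot 12 = 48$)
$L - Z = -654 - 48 = -702$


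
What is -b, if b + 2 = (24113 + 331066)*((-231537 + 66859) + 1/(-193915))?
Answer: 11342120804745239/193915 ≈ 5.8490e+10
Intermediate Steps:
b = -11342120804745239/193915 (b = -2 + (24113 + 331066)*((-231537 + 66859) + 1/(-193915)) = -2 + 355179*(-164678 - 1/193915) = -2 + 355179*(-31933534371/193915) = -2 - 11342120804357409/193915 = -11342120804745239/193915 ≈ -5.8490e+10)
-b = -1*(-11342120804745239/193915) = 11342120804745239/193915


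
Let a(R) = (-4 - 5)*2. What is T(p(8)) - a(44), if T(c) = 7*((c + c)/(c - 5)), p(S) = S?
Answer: 166/3 ≈ 55.333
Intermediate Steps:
T(c) = 14*c/(-5 + c) (T(c) = 7*((2*c)/(-5 + c)) = 7*(2*c/(-5 + c)) = 14*c/(-5 + c))
a(R) = -18 (a(R) = -9*2 = -18)
T(p(8)) - a(44) = 14*8/(-5 + 8) - 1*(-18) = 14*8/3 + 18 = 14*8*(⅓) + 18 = 112/3 + 18 = 166/3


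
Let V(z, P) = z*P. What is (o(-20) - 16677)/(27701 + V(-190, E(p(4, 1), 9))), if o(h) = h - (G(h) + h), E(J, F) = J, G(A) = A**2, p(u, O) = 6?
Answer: -17077/26561 ≈ -0.64293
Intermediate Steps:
o(h) = -h**2 (o(h) = h - (h**2 + h) = h - (h + h**2) = h + (-h - h**2) = -h**2)
V(z, P) = P*z
(o(-20) - 16677)/(27701 + V(-190, E(p(4, 1), 9))) = (-1*(-20)**2 - 16677)/(27701 + 6*(-190)) = (-1*400 - 16677)/(27701 - 1140) = (-400 - 16677)/26561 = -17077*1/26561 = -17077/26561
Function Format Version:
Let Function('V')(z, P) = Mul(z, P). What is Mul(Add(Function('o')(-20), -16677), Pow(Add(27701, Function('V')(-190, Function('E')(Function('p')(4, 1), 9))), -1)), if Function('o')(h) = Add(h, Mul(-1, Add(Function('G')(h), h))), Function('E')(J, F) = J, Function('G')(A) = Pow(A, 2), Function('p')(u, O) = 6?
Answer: Rational(-17077, 26561) ≈ -0.64293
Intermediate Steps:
Function('o')(h) = Mul(-1, Pow(h, 2)) (Function('o')(h) = Add(h, Mul(-1, Add(Pow(h, 2), h))) = Add(h, Mul(-1, Add(h, Pow(h, 2)))) = Add(h, Add(Mul(-1, h), Mul(-1, Pow(h, 2)))) = Mul(-1, Pow(h, 2)))
Function('V')(z, P) = Mul(P, z)
Mul(Add(Function('o')(-20), -16677), Pow(Add(27701, Function('V')(-190, Function('E')(Function('p')(4, 1), 9))), -1)) = Mul(Add(Mul(-1, Pow(-20, 2)), -16677), Pow(Add(27701, Mul(6, -190)), -1)) = Mul(Add(Mul(-1, 400), -16677), Pow(Add(27701, -1140), -1)) = Mul(Add(-400, -16677), Pow(26561, -1)) = Mul(-17077, Rational(1, 26561)) = Rational(-17077, 26561)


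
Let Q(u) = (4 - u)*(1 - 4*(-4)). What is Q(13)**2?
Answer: 23409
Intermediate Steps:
Q(u) = 68 - 17*u (Q(u) = (4 - u)*(1 + 16) = (4 - u)*17 = 68 - 17*u)
Q(13)**2 = (68 - 17*13)**2 = (68 - 221)**2 = (-153)**2 = 23409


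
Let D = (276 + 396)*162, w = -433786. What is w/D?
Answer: -216893/54432 ≈ -3.9847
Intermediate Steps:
D = 108864 (D = 672*162 = 108864)
w/D = -433786/108864 = -433786*1/108864 = -216893/54432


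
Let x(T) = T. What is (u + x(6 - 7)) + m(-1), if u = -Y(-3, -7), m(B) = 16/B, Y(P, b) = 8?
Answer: -25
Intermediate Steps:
u = -8 (u = -1*8 = -8)
(u + x(6 - 7)) + m(-1) = (-8 + (6 - 7)) + 16/(-1) = (-8 - 1) + 16*(-1) = -9 - 16 = -25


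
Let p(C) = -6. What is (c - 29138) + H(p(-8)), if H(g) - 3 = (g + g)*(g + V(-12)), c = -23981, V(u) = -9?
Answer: -52936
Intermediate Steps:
H(g) = 3 + 2*g*(-9 + g) (H(g) = 3 + (g + g)*(g - 9) = 3 + (2*g)*(-9 + g) = 3 + 2*g*(-9 + g))
(c - 29138) + H(p(-8)) = (-23981 - 29138) + (3 - 18*(-6) + 2*(-6)²) = -53119 + (3 + 108 + 2*36) = -53119 + (3 + 108 + 72) = -53119 + 183 = -52936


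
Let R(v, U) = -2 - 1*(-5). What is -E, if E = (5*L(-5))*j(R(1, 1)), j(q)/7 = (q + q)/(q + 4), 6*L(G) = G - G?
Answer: 0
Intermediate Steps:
R(v, U) = 3 (R(v, U) = -2 + 5 = 3)
L(G) = 0 (L(G) = (G - G)/6 = (1/6)*0 = 0)
j(q) = 14*q/(4 + q) (j(q) = 7*((q + q)/(q + 4)) = 7*((2*q)/(4 + q)) = 7*(2*q/(4 + q)) = 14*q/(4 + q))
E = 0 (E = (5*0)*(14*3/(4 + 3)) = 0*(14*3/7) = 0*(14*3*(1/7)) = 0*6 = 0)
-E = -1*0 = 0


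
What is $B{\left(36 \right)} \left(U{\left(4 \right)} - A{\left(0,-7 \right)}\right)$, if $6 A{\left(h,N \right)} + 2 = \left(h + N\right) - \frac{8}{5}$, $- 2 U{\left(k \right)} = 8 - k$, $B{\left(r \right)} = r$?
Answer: $- \frac{42}{5} \approx -8.4$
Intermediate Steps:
$U{\left(k \right)} = -4 + \frac{k}{2}$ ($U{\left(k \right)} = - \frac{8 - k}{2} = -4 + \frac{k}{2}$)
$A{\left(h,N \right)} = - \frac{3}{5} + \frac{N}{6} + \frac{h}{6}$ ($A{\left(h,N \right)} = - \frac{1}{3} + \frac{\left(h + N\right) - \frac{8}{5}}{6} = - \frac{1}{3} + \frac{\left(N + h\right) - \frac{8}{5}}{6} = - \frac{1}{3} + \frac{- \frac{8}{5} + N + h}{6} = - \frac{1}{3} + \left(- \frac{4}{15} + \frac{N}{6} + \frac{h}{6}\right) = - \frac{3}{5} + \frac{N}{6} + \frac{h}{6}$)
$B{\left(36 \right)} \left(U{\left(4 \right)} - A{\left(0,-7 \right)}\right) = 36 \left(\left(-4 + \frac{1}{2} \cdot 4\right) - \left(- \frac{3}{5} + \frac{1}{6} \left(-7\right) + \frac{1}{6} \cdot 0\right)\right) = 36 \left(\left(-4 + 2\right) - \left(- \frac{3}{5} - \frac{7}{6} + 0\right)\right) = 36 \left(-2 - - \frac{53}{30}\right) = 36 \left(-2 + \frac{53}{30}\right) = 36 \left(- \frac{7}{30}\right) = - \frac{42}{5}$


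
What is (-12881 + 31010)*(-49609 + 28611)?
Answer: -380672742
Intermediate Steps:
(-12881 + 31010)*(-49609 + 28611) = 18129*(-20998) = -380672742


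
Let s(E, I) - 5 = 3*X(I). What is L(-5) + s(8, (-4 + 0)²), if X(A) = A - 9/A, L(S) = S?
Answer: 741/16 ≈ 46.313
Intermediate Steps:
X(A) = A - 9/A
s(E, I) = 5 - 27/I + 3*I (s(E, I) = 5 + 3*(I - 9/I) = 5 + (-27/I + 3*I) = 5 - 27/I + 3*I)
L(-5) + s(8, (-4 + 0)²) = -5 + (5 - 27/(-4 + 0)² + 3*(-4 + 0)²) = -5 + (5 - 27/((-4)²) + 3*(-4)²) = -5 + (5 - 27/16 + 3*16) = -5 + (5 - 27*1/16 + 48) = -5 + (5 - 27/16 + 48) = -5 + 821/16 = 741/16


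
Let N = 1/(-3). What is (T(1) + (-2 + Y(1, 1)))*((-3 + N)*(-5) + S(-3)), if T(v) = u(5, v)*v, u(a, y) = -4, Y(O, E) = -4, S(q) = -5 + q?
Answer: -260/3 ≈ -86.667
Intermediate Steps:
N = -1/3 ≈ -0.33333
T(v) = -4*v
(T(1) + (-2 + Y(1, 1)))*((-3 + N)*(-5) + S(-3)) = (-4*1 + (-2 - 4))*((-3 - 1/3)*(-5) + (-5 - 3)) = (-4 - 6)*(-10/3*(-5) - 8) = -10*(50/3 - 8) = -10*26/3 = -260/3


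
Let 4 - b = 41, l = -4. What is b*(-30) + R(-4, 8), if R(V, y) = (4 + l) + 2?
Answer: 1112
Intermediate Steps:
b = -37 (b = 4 - 1*41 = 4 - 41 = -37)
R(V, y) = 2 (R(V, y) = (4 - 4) + 2 = 0 + 2 = 2)
b*(-30) + R(-4, 8) = -37*(-30) + 2 = 1110 + 2 = 1112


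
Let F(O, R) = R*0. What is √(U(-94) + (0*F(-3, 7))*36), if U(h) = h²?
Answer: 94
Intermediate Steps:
F(O, R) = 0
√(U(-94) + (0*F(-3, 7))*36) = √((-94)² + (0*0)*36) = √(8836 + 0*36) = √(8836 + 0) = √8836 = 94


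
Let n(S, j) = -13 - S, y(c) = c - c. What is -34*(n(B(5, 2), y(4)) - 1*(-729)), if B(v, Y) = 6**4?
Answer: 19720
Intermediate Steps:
y(c) = 0
B(v, Y) = 1296
-34*(n(B(5, 2), y(4)) - 1*(-729)) = -34*((-13 - 1*1296) - 1*(-729)) = -34*((-13 - 1296) + 729) = -34*(-1309 + 729) = -34*(-580) = 19720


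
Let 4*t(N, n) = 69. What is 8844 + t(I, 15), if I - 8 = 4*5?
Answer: 35445/4 ≈ 8861.3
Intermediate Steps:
I = 28 (I = 8 + 4*5 = 8 + 20 = 28)
t(N, n) = 69/4 (t(N, n) = (¼)*69 = 69/4)
8844 + t(I, 15) = 8844 + 69/4 = 35445/4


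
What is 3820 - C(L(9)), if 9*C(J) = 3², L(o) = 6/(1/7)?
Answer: 3819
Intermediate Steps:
L(o) = 42 (L(o) = 6/(⅐) = 6*7 = 42)
C(J) = 1 (C(J) = (⅑)*3² = (⅑)*9 = 1)
3820 - C(L(9)) = 3820 - 1*1 = 3820 - 1 = 3819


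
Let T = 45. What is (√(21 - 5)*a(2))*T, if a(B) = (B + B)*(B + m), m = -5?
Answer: -2160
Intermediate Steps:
a(B) = 2*B*(-5 + B) (a(B) = (B + B)*(B - 5) = (2*B)*(-5 + B) = 2*B*(-5 + B))
(√(21 - 5)*a(2))*T = (√(21 - 5)*(2*2*(-5 + 2)))*45 = (√16*(2*2*(-3)))*45 = (4*(-12))*45 = -48*45 = -2160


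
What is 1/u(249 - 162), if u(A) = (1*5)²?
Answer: 1/25 ≈ 0.040000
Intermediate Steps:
u(A) = 25 (u(A) = 5² = 25)
1/u(249 - 162) = 1/25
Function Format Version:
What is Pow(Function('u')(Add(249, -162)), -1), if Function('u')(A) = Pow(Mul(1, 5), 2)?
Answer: Rational(1, 25) ≈ 0.040000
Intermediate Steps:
Function('u')(A) = 25 (Function('u')(A) = Pow(5, 2) = 25)
Pow(Function('u')(Add(249, -162)), -1) = Pow(25, -1) = Rational(1, 25)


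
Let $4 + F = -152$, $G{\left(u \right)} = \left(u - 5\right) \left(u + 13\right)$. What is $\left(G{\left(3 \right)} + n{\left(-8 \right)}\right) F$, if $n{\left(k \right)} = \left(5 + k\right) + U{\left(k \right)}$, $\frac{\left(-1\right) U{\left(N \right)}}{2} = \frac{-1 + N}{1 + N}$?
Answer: $\frac{41028}{7} \approx 5861.1$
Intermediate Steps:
$G{\left(u \right)} = \left(-5 + u\right) \left(13 + u\right)$
$U{\left(N \right)} = - \frac{2 \left(-1 + N\right)}{1 + N}$ ($U{\left(N \right)} = - 2 \frac{-1 + N}{1 + N} = - \frac{2 \left(-1 + N\right)}{1 + N}$)
$F = -156$ ($F = -4 - 152 = -156$)
$n{\left(k \right)} = 5 + k + \frac{2 \left(1 - k\right)}{1 + k}$ ($n{\left(k \right)} = \left(5 + k\right) + \frac{2 \left(1 - k\right)}{1 + k} = 5 + k + \frac{2 \left(1 - k\right)}{1 + k}$)
$\left(G{\left(3 \right)} + n{\left(-8 \right)}\right) F = \left(\left(-65 + 3^{2} + 8 \cdot 3\right) + \frac{7 + \left(-8\right)^{2} + 4 \left(-8\right)}{1 - 8}\right) \left(-156\right) = \left(\left(-65 + 9 + 24\right) + \frac{7 + 64 - 32}{-7}\right) \left(-156\right) = \left(-32 - \frac{39}{7}\right) \left(-156\right) = \left(- \frac{263}{7}\right) \left(-156\right) = \frac{41028}{7}$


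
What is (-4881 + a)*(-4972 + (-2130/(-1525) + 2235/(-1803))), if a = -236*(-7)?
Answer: 2942793254911/183305 ≈ 1.6054e+7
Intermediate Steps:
a = 1652
(-4881 + a)*(-4972 + (-2130/(-1525) + 2235/(-1803))) = (-4881 + 1652)*(-4972 + (-2130/(-1525) + 2235/(-1803))) = -3229*(-4972 + (-2130*(-1/1525) + 2235*(-1/1803))) = -3229*(-4972 + (426/305 - 745/601)) = -3229*(-4972 + 28801/183305) = -3229*(-911363659/183305) = 2942793254911/183305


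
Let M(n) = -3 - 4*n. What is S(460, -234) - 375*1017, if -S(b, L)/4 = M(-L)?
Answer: -377619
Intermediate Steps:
S(b, L) = 12 - 16*L (S(b, L) = -4*(-3 - (-4)*L) = -4*(-3 + 4*L) = 12 - 16*L)
S(460, -234) - 375*1017 = (12 - 16*(-234)) - 375*1017 = (12 + 3744) - 1*381375 = 3756 - 381375 = -377619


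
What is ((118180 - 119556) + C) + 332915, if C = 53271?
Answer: 384810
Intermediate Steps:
((118180 - 119556) + C) + 332915 = ((118180 - 119556) + 53271) + 332915 = (-1376 + 53271) + 332915 = 51895 + 332915 = 384810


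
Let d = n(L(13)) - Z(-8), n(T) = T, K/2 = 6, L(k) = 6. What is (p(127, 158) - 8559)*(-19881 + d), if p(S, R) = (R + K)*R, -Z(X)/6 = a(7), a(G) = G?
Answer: -362963733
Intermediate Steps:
Z(X) = -42 (Z(X) = -6*7 = -42)
K = 12 (K = 2*6 = 12)
p(S, R) = R*(12 + R) (p(S, R) = (R + 12)*R = (12 + R)*R = R*(12 + R))
d = 48 (d = 6 - 1*(-42) = 6 + 42 = 48)
(p(127, 158) - 8559)*(-19881 + d) = (158*(12 + 158) - 8559)*(-19881 + 48) = (158*170 - 8559)*(-19833) = (26860 - 8559)*(-19833) = 18301*(-19833) = -362963733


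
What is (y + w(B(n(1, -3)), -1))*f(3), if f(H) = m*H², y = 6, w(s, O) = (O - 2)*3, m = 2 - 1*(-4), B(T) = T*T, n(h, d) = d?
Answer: -162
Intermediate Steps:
B(T) = T²
m = 6 (m = 2 + 4 = 6)
w(s, O) = -6 + 3*O (w(s, O) = (-2 + O)*3 = -6 + 3*O)
f(H) = 6*H²
(y + w(B(n(1, -3)), -1))*f(3) = (6 + (-6 + 3*(-1)))*(6*3²) = (6 + (-6 - 3))*(6*9) = (6 - 9)*54 = -3*54 = -162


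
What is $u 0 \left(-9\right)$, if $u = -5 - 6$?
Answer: $0$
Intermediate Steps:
$u = -11$ ($u = -5 - 6 = -11$)
$u 0 \left(-9\right) = \left(-11\right) 0 \left(-9\right) = 0 \left(-9\right) = 0$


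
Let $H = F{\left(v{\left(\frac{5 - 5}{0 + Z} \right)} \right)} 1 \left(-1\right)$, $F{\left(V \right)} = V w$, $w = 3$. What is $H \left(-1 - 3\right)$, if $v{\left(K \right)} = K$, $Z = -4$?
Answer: $0$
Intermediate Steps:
$F{\left(V \right)} = 3 V$ ($F{\left(V \right)} = V 3 = 3 V$)
$H = 0$ ($H = 3 \frac{5 - 5}{0 - 4} \cdot 1 \left(-1\right) = 3 \frac{0}{-4} \cdot 1 \left(-1\right) = 3 \cdot 0 \left(- \frac{1}{4}\right) 1 \left(-1\right) = 3 \cdot 0 \cdot 1 \left(-1\right) = 0 \cdot 1 \left(-1\right) = 0 \left(-1\right) = 0$)
$H \left(-1 - 3\right) = 0 \left(-1 - 3\right) = 0 \left(-4\right) = 0$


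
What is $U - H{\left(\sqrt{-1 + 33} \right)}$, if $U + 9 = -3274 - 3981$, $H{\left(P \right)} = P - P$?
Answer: $-7264$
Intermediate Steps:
$H{\left(P \right)} = 0$
$U = -7264$ ($U = -9 - 7255 = -7264$)
$U - H{\left(\sqrt{-1 + 33} \right)} = -7264 - 0 = -7264 + 0 = -7264$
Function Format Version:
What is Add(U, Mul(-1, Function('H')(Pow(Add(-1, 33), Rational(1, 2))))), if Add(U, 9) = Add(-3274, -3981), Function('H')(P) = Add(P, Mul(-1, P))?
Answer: -7264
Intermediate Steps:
Function('H')(P) = 0
U = -7264 (U = Add(-9, Add(-3274, -3981)) = Add(-9, -7255) = -7264)
Add(U, Mul(-1, Function('H')(Pow(Add(-1, 33), Rational(1, 2))))) = Add(-7264, Mul(-1, 0)) = Add(-7264, 0) = -7264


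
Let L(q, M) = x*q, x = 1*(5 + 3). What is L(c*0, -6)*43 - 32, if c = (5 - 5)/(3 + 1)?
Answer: -32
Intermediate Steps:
c = 0 (c = 0/4 = 0*(¼) = 0)
x = 8 (x = 1*8 = 8)
L(q, M) = 8*q
L(c*0, -6)*43 - 32 = (8*(0*0))*43 - 32 = (8*0)*43 - 32 = 0*43 - 32 = 0 - 32 = -32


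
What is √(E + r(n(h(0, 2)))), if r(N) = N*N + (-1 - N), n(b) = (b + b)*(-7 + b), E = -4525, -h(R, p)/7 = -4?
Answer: √1377274 ≈ 1173.6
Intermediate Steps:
h(R, p) = 28 (h(R, p) = -7*(-4) = 28)
n(b) = 2*b*(-7 + b) (n(b) = (2*b)*(-7 + b) = 2*b*(-7 + b))
r(N) = -1 + N² - N (r(N) = N² + (-1 - N) = -1 + N² - N)
√(E + r(n(h(0, 2)))) = √(-4525 + (-1 + (2*28*(-7 + 28))² - 2*28*(-7 + 28))) = √(-4525 + (-1 + (2*28*21)² - 2*28*21)) = √(-4525 + (-1 + 1176² - 1*1176)) = √(-4525 + (-1 + 1382976 - 1176)) = √(-4525 + 1381799) = √1377274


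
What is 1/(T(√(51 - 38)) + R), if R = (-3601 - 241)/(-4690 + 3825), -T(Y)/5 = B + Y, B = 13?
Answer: -45311295/2500805564 + 3741125*√13/2500805564 ≈ -0.012725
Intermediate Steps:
T(Y) = -65 - 5*Y (T(Y) = -5*(13 + Y) = -65 - 5*Y)
R = 3842/865 (R = -3842/(-865) = -3842*(-1/865) = 3842/865 ≈ 4.4416)
1/(T(√(51 - 38)) + R) = 1/((-65 - 5*√(51 - 38)) + 3842/865) = 1/((-65 - 5*√13) + 3842/865) = 1/(-52383/865 - 5*√13)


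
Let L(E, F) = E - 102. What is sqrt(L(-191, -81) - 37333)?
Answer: I*sqrt(37626) ≈ 193.97*I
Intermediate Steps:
L(E, F) = -102 + E
sqrt(L(-191, -81) - 37333) = sqrt((-102 - 191) - 37333) = sqrt(-293 - 37333) = sqrt(-37626) = I*sqrt(37626)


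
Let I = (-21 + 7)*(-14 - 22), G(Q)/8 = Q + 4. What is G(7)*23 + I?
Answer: 2528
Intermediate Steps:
G(Q) = 32 + 8*Q (G(Q) = 8*(Q + 4) = 8*(4 + Q) = 32 + 8*Q)
I = 504 (I = -14*(-36) = 504)
G(7)*23 + I = (32 + 8*7)*23 + 504 = (32 + 56)*23 + 504 = 88*23 + 504 = 2024 + 504 = 2528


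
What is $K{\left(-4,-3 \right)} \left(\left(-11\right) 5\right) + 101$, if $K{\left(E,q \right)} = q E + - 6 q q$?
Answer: $2411$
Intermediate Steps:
$K{\left(E,q \right)} = - 6 q^{2} + E q$ ($K{\left(E,q \right)} = E q - 6 q^{2} = - 6 q^{2} + E q$)
$K{\left(-4,-3 \right)} \left(\left(-11\right) 5\right) + 101 = - 3 \left(-4 - -18\right) \left(\left(-11\right) 5\right) + 101 = - 3 \left(-4 + 18\right) \left(-55\right) + 101 = \left(-3\right) 14 \left(-55\right) + 101 = \left(-42\right) \left(-55\right) + 101 = 2310 + 101 = 2411$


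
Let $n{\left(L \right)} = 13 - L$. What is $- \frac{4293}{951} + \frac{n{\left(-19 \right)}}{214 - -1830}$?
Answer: $- \frac{728705}{161987} \approx -4.4985$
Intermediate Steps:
$- \frac{4293}{951} + \frac{n{\left(-19 \right)}}{214 - -1830} = - \frac{4293}{951} + \frac{13 - -19}{214 - -1830} = \left(-4293\right) \frac{1}{951} + \frac{13 + 19}{214 + 1830} = - \frac{1431}{317} + \frac{32}{2044} = - \frac{1431}{317} + 32 \cdot \frac{1}{2044} = - \frac{1431}{317} + \frac{8}{511} = - \frac{728705}{161987}$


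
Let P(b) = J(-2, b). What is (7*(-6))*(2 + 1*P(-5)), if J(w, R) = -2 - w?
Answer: -84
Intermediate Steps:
P(b) = 0 (P(b) = -2 - 1*(-2) = -2 + 2 = 0)
(7*(-6))*(2 + 1*P(-5)) = (7*(-6))*(2 + 1*0) = -42*(2 + 0) = -42*2 = -84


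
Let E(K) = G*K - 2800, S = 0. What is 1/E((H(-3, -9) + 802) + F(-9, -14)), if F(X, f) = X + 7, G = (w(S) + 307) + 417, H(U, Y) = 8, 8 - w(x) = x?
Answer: 1/588656 ≈ 1.6988e-6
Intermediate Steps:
w(x) = 8 - x
G = 732 (G = ((8 - 1*0) + 307) + 417 = ((8 + 0) + 307) + 417 = (8 + 307) + 417 = 315 + 417 = 732)
F(X, f) = 7 + X
E(K) = -2800 + 732*K (E(K) = 732*K - 2800 = -2800 + 732*K)
1/E((H(-3, -9) + 802) + F(-9, -14)) = 1/(-2800 + 732*((8 + 802) + (7 - 9))) = 1/(-2800 + 732*(810 - 2)) = 1/(-2800 + 732*808) = 1/(-2800 + 591456) = 1/588656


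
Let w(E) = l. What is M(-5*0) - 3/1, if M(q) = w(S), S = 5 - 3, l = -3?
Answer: -6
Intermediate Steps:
S = 2
w(E) = -3
M(q) = -3
M(-5*0) - 3/1 = -3 - 3/1 = -3 + 1*(-3) = -3 - 3 = -6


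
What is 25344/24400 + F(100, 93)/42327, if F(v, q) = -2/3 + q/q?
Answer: 201139429/193646025 ≈ 1.0387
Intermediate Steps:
F(v, q) = ⅓ (F(v, q) = -2*⅓ + 1 = -⅔ + 1 = ⅓)
25344/24400 + F(100, 93)/42327 = 25344/24400 + (⅓)/42327 = 25344*(1/24400) + (⅓)*(1/42327) = 1584/1525 + 1/126981 = 201139429/193646025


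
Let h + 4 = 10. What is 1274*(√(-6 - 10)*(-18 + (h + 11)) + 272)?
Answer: 346528 - 5096*I ≈ 3.4653e+5 - 5096.0*I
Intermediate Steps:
h = 6 (h = -4 + 10 = 6)
1274*(√(-6 - 10)*(-18 + (h + 11)) + 272) = 1274*(√(-6 - 10)*(-18 + (6 + 11)) + 272) = 1274*(√(-16)*(-18 + 17) + 272) = 1274*((4*I)*(-1) + 272) = 1274*(-4*I + 272) = 1274*(272 - 4*I) = 346528 - 5096*I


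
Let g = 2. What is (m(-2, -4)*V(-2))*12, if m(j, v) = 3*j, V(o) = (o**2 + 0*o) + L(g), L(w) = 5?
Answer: -648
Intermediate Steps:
V(o) = 5 + o**2 (V(o) = (o**2 + 0*o) + 5 = (o**2 + 0) + 5 = o**2 + 5 = 5 + o**2)
(m(-2, -4)*V(-2))*12 = ((3*(-2))*(5 + (-2)**2))*12 = -6*(5 + 4)*12 = -6*9*12 = -54*12 = -648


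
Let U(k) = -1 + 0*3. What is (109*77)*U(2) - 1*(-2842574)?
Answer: 2834181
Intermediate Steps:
U(k) = -1 (U(k) = -1 + 0 = -1)
(109*77)*U(2) - 1*(-2842574) = (109*77)*(-1) - 1*(-2842574) = 8393*(-1) + 2842574 = -8393 + 2842574 = 2834181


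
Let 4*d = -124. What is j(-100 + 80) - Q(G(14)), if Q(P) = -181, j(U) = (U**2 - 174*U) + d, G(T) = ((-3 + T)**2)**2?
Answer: 4030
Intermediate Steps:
d = -31 (d = (1/4)*(-124) = -31)
G(T) = (-3 + T)**4
j(U) = -31 + U**2 - 174*U (j(U) = (U**2 - 174*U) - 31 = -31 + U**2 - 174*U)
j(-100 + 80) - Q(G(14)) = (-31 + (-100 + 80)**2 - 174*(-100 + 80)) - 1*(-181) = (-31 + (-20)**2 - 174*(-20)) + 181 = (-31 + 400 + 3480) + 181 = 3849 + 181 = 4030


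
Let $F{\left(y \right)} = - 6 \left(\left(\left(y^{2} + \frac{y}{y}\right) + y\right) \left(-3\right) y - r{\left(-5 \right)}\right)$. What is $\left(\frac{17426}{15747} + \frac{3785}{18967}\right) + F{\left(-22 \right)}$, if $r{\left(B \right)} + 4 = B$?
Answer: $- \frac{54776899431961}{298673349} \approx -1.834 \cdot 10^{5}$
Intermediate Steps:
$r{\left(B \right)} = -4 + B$
$F{\left(y \right)} = -54 - 6 y \left(-3 - 3 y - 3 y^{2}\right)$ ($F{\left(y \right)} = - 6 \left(\left(\left(y^{2} + \frac{y}{y}\right) + y\right) \left(-3\right) y - \left(-4 - 5\right)\right) = - 6 \left(\left(\left(y^{2} + 1\right) + y\right) \left(-3\right) y - -9\right) = - 6 \left(\left(\left(1 + y^{2}\right) + y\right) \left(-3\right) y + 9\right) = - 6 \left(\left(1 + y + y^{2}\right) \left(-3\right) y + 9\right) = - 6 \left(\left(-3 - 3 y - 3 y^{2}\right) y + 9\right) = - 6 \left(y \left(-3 - 3 y - 3 y^{2}\right) + 9\right) = - 6 \left(9 + y \left(-3 - 3 y - 3 y^{2}\right)\right) = -54 - 6 y \left(-3 - 3 y - 3 y^{2}\right)$)
$\left(\frac{17426}{15747} + \frac{3785}{18967}\right) + F{\left(-22 \right)} = \left(\frac{17426}{15747} + \frac{3785}{18967}\right) + \left(-54 + 18 \left(-22\right) + 18 \left(-22\right)^{2} + 18 \left(-22\right)^{3}\right) = \left(17426 \cdot \frac{1}{15747} + 3785 \cdot \frac{1}{18967}\right) + \left(-54 - 396 + 18 \cdot 484 + 18 \left(-10648\right)\right) = \left(\frac{17426}{15747} + \frac{3785}{18967}\right) - 183402 = \frac{390121337}{298673349} - 183402 = - \frac{54776899431961}{298673349}$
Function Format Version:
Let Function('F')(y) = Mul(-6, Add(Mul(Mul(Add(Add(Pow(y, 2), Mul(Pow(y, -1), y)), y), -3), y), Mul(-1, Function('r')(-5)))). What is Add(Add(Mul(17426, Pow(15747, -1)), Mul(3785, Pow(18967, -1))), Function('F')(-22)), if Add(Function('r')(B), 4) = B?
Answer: Rational(-54776899431961, 298673349) ≈ -1.8340e+5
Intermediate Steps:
Function('r')(B) = Add(-4, B)
Function('F')(y) = Add(-54, Mul(-6, y, Add(-3, Mul(-3, y), Mul(-3, Pow(y, 2))))) (Function('F')(y) = Mul(-6, Add(Mul(Mul(Add(Add(Pow(y, 2), Mul(Pow(y, -1), y)), y), -3), y), Mul(-1, Add(-4, -5)))) = Mul(-6, Add(Mul(Mul(Add(Add(Pow(y, 2), 1), y), -3), y), Mul(-1, -9))) = Mul(-6, Add(Mul(Mul(Add(Add(1, Pow(y, 2)), y), -3), y), 9)) = Mul(-6, Add(Mul(Mul(Add(1, y, Pow(y, 2)), -3), y), 9)) = Mul(-6, Add(Mul(Add(-3, Mul(-3, y), Mul(-3, Pow(y, 2))), y), 9)) = Mul(-6, Add(Mul(y, Add(-3, Mul(-3, y), Mul(-3, Pow(y, 2)))), 9)) = Mul(-6, Add(9, Mul(y, Add(-3, Mul(-3, y), Mul(-3, Pow(y, 2)))))) = Add(-54, Mul(-6, y, Add(-3, Mul(-3, y), Mul(-3, Pow(y, 2))))))
Add(Add(Mul(17426, Pow(15747, -1)), Mul(3785, Pow(18967, -1))), Function('F')(-22)) = Add(Add(Mul(17426, Pow(15747, -1)), Mul(3785, Pow(18967, -1))), Add(-54, Mul(18, -22), Mul(18, Pow(-22, 2)), Mul(18, Pow(-22, 3)))) = Add(Add(Mul(17426, Rational(1, 15747)), Mul(3785, Rational(1, 18967))), Add(-54, -396, Mul(18, 484), Mul(18, -10648))) = Add(Add(Rational(17426, 15747), Rational(3785, 18967)), Add(-54, -396, 8712, -191664)) = Add(Rational(390121337, 298673349), -183402) = Rational(-54776899431961, 298673349)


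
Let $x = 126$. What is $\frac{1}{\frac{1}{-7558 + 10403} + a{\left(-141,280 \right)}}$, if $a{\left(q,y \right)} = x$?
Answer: $\frac{2845}{358471} \approx 0.0079365$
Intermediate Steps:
$a{\left(q,y \right)} = 126$
$\frac{1}{\frac{1}{-7558 + 10403} + a{\left(-141,280 \right)}} = \frac{1}{\frac{1}{-7558 + 10403} + 126} = \frac{1}{\frac{1}{2845} + 126} = \frac{1}{\frac{358471}{2845}} = \frac{2845}{358471}$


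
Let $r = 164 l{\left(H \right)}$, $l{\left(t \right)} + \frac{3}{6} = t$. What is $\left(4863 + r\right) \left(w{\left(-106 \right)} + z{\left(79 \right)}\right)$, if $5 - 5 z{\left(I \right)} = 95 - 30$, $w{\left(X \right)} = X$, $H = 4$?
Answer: $-641566$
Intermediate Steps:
$l{\left(t \right)} = - \frac{1}{2} + t$
$z{\left(I \right)} = -12$ ($z{\left(I \right)} = 1 - \frac{95 - 30}{5} = 1 - 13 = -12$)
$r = 574$ ($r = 164 \left(- \frac{1}{2} + 4\right) = 164 \cdot \frac{7}{2} = 574$)
$\left(4863 + r\right) \left(w{\left(-106 \right)} + z{\left(79 \right)}\right) = \left(4863 + 574\right) \left(-106 - 12\right) = 5437 \left(-118\right) = -641566$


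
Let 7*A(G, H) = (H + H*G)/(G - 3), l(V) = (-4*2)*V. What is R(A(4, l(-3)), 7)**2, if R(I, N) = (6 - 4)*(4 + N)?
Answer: 484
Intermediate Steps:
l(V) = -8*V
A(G, H) = (H + G*H)/(7*(-3 + G)) (A(G, H) = ((H + H*G)/(G - 3))/7 = ((H + G*H)/(-3 + G))/7 = (H + G*H)/(7*(-3 + G)))
R(I, N) = 8 + 2*N (R(I, N) = 2*(4 + N) = 8 + 2*N)
R(A(4, l(-3)), 7)**2 = (8 + 2*7)**2 = (8 + 14)**2 = 22**2 = 484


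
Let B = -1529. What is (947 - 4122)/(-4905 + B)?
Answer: 3175/6434 ≈ 0.49347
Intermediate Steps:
(947 - 4122)/(-4905 + B) = (947 - 4122)/(-4905 - 1529) = -3175/(-6434) = -3175*(-1/6434) = 3175/6434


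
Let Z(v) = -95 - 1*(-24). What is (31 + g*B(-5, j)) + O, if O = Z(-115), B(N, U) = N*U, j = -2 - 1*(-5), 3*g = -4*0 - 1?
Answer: -35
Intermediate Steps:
g = -1/3 (g = (-4*0 - 1)/3 = (0 - 1)/3 = (1/3)*(-1) = -1/3 ≈ -0.33333)
j = 3 (j = -2 + 5 = 3)
Z(v) = -71 (Z(v) = -95 + 24 = -71)
O = -71
(31 + g*B(-5, j)) + O = (31 - (-5)*3/3) - 71 = (31 - 1/3*(-15)) - 71 = (31 + 5) - 71 = 36 - 71 = -35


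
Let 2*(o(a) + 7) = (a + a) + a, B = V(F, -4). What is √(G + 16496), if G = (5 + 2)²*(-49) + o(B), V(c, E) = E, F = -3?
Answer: √14082 ≈ 118.67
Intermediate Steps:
B = -4
o(a) = -7 + 3*a/2 (o(a) = -7 + ((a + a) + a)/2 = -7 + (2*a + a)/2 = -7 + (3*a)/2 = -7 + 3*a/2)
G = -2414 (G = (5 + 2)²*(-49) + (-7 + (3/2)*(-4)) = 7²*(-49) + (-7 - 6) = 49*(-49) - 13 = -2401 - 13 = -2414)
√(G + 16496) = √(-2414 + 16496) = √14082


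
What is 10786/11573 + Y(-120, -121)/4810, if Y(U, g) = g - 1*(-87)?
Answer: 25743589/27833065 ≈ 0.92493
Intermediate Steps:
Y(U, g) = 87 + g (Y(U, g) = g + 87 = 87 + g)
10786/11573 + Y(-120, -121)/4810 = 10786/11573 + (87 - 121)/4810 = 10786*(1/11573) - 34*1/4810 = 10786/11573 - 17/2405 = 25743589/27833065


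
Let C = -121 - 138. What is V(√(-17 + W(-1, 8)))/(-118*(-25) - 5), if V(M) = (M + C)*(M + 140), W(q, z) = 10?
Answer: -36267/2945 - 119*I*√7/2945 ≈ -12.315 - 0.10691*I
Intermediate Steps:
C = -259
V(M) = (-259 + M)*(140 + M) (V(M) = (M - 259)*(M + 140) = (-259 + M)*(140 + M))
V(√(-17 + W(-1, 8)))/(-118*(-25) - 5) = (-36260 + (√(-17 + 10))² - 119*√(-17 + 10))/(-118*(-25) - 5) = (-36260 + (√(-7))² - 119*I*√7)/(2950 - 5) = (-36260 + (I*√7)² - 119*I*√7)/2945 = (-36260 - 7 - 119*I*√7)*(1/2945) = (-36267 - 119*I*√7)*(1/2945) = -36267/2945 - 119*I*√7/2945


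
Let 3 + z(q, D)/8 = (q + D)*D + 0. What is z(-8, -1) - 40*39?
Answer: -1512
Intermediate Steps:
z(q, D) = -24 + 8*D*(D + q) (z(q, D) = -24 + 8*((q + D)*D + 0) = -24 + 8*((D + q)*D + 0) = -24 + 8*(D*(D + q) + 0) = -24 + 8*(D*(D + q)) = -24 + 8*D*(D + q))
z(-8, -1) - 40*39 = (-24 + 8*(-1)² + 8*(-1)*(-8)) - 40*39 = (-24 + 8*1 + 64) - 1560 = (-24 + 8 + 64) - 1560 = 48 - 1560 = -1512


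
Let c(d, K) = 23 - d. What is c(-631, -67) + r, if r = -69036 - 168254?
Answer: -236636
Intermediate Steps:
r = -237290
c(-631, -67) + r = (23 - 1*(-631)) - 237290 = (23 + 631) - 237290 = 654 - 237290 = -236636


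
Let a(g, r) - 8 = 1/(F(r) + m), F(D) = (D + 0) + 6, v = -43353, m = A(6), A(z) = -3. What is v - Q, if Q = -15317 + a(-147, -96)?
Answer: -2608091/93 ≈ -28044.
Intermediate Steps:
m = -3
F(D) = 6 + D (F(D) = D + 6 = 6 + D)
a(g, r) = 8 + 1/(3 + r) (a(g, r) = 8 + 1/((6 + r) - 3) = 8 + 1/(3 + r))
Q = -1423738/93 (Q = -15317 + (25 + 8*(-96))/(3 - 96) = -15317 + (25 - 768)/(-93) = -15317 - 1/93*(-743) = -15317 + 743/93 = -1423738/93 ≈ -15309.)
v - Q = -43353 - 1*(-1423738/93) = -43353 + 1423738/93 = -2608091/93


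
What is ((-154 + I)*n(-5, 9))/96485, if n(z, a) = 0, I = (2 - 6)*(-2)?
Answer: 0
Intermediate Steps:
I = 8 (I = -4*(-2) = 8)
((-154 + I)*n(-5, 9))/96485 = ((-154 + 8)*0)/96485 = -146*0*(1/96485) = 0*(1/96485) = 0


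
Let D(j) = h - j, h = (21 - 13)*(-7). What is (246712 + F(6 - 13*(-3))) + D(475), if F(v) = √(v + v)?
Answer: 246181 + 3*√10 ≈ 2.4619e+5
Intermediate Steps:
F(v) = √2*√v (F(v) = √(2*v) = √2*√v)
h = -56 (h = 8*(-7) = -56)
D(j) = -56 - j
(246712 + F(6 - 13*(-3))) + D(475) = (246712 + √2*√(6 - 13*(-3))) + (-56 - 1*475) = (246712 + √2*√(6 + 39)) + (-56 - 475) = (246712 + √2*√45) - 531 = (246712 + √2*(3*√5)) - 531 = (246712 + 3*√10) - 531 = 246181 + 3*√10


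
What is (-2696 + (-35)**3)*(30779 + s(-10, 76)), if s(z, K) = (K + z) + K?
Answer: -1409100891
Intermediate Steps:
s(z, K) = z + 2*K
(-2696 + (-35)**3)*(30779 + s(-10, 76)) = (-2696 + (-35)**3)*(30779 + (-10 + 2*76)) = (-2696 - 42875)*(30779 + (-10 + 152)) = -45571*(30779 + 142) = -45571*30921 = -1409100891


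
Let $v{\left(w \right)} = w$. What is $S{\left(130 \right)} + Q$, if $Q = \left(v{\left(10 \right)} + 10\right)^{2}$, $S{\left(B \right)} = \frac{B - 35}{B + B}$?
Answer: $\frac{20819}{52} \approx 400.37$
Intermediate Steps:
$S{\left(B \right)} = \frac{-35 + B}{2 B}$ ($S{\left(B \right)} = \frac{B - 35}{2 B} = \left(-35 + B\right) \frac{1}{2 B} = \frac{-35 + B}{2 B}$)
$Q = 400$ ($Q = \left(10 + 10\right)^{2} = 20^{2} = 400$)
$S{\left(130 \right)} + Q = \frac{-35 + 130}{2 \cdot 130} + 400 = \frac{1}{2} \cdot \frac{1}{130} \cdot 95 + 400 = \frac{19}{52} + 400 = \frac{20819}{52}$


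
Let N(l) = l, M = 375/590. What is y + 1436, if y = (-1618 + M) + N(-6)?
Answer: -22109/118 ≈ -187.36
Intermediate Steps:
M = 75/118 (M = 375*(1/590) = 75/118 ≈ 0.63559)
y = -191557/118 (y = (-1618 + 75/118) - 6 = -190849/118 - 6 = -191557/118 ≈ -1623.4)
y + 1436 = -191557/118 + 1436 = -22109/118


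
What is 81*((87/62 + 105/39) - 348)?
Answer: -22452147/806 ≈ -27856.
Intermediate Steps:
81*((87/62 + 105/39) - 348) = 81*((87*(1/62) + 105*(1/39)) - 348) = 81*((87/62 + 35/13) - 348) = 81*(3301/806 - 348) = 81*(-277187/806) = -22452147/806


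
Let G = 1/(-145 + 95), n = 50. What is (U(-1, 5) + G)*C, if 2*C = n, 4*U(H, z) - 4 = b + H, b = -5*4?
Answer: -427/4 ≈ -106.75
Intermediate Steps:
b = -20
G = -1/50 (G = 1/(-50) = -1/50 ≈ -0.020000)
U(H, z) = -4 + H/4 (U(H, z) = 1 + (-20 + H)/4 = 1 + (-5 + H/4) = -4 + H/4)
C = 25 (C = (½)*50 = 25)
(U(-1, 5) + G)*C = ((-4 + (¼)*(-1)) - 1/50)*25 = ((-4 - ¼) - 1/50)*25 = (-17/4 - 1/50)*25 = -427/100*25 = -427/4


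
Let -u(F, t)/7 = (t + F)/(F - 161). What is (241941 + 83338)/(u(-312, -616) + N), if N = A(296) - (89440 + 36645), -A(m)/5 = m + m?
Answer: -153856967/61044781 ≈ -2.5204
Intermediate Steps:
A(m) = -10*m (A(m) = -5*(m + m) = -10*m)
N = -129045 (N = -10*296 - (89440 + 36645) = -2960 - 1*126085 = -2960 - 126085 = -129045)
u(F, t) = -7*(F + t)/(-161 + F) (u(F, t) = -7*(t + F)/(F - 161) = -7*(F + t)/(-161 + F))
(241941 + 83338)/(u(-312, -616) + N) = (241941 + 83338)/(7*(-1*(-312) - 1*(-616))/(-161 - 312) - 129045) = 325279/(7*(312 + 616)/(-473) - 129045) = 325279/(7*(-1/473)*928 - 129045) = 325279/(-6496/473 - 129045) = 325279/(-61044781/473) = 325279*(-473/61044781) = -153856967/61044781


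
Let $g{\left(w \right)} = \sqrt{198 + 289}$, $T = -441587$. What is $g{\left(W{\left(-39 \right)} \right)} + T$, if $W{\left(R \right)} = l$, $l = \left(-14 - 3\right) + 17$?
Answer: $-441587 + \sqrt{487} \approx -4.4157 \cdot 10^{5}$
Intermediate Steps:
$l = 0$ ($l = -17 + 17 = 0$)
$W{\left(R \right)} = 0$
$g{\left(w \right)} = \sqrt{487}$
$g{\left(W{\left(-39 \right)} \right)} + T = \sqrt{487} - 441587 = -441587 + \sqrt{487}$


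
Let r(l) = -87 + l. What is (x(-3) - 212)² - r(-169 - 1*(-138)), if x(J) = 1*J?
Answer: 46343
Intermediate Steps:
x(J) = J
(x(-3) - 212)² - r(-169 - 1*(-138)) = (-3 - 212)² - (-87 + (-169 - 1*(-138))) = (-215)² - (-87 + (-169 + 138)) = 46225 - (-87 - 31) = 46225 - 1*(-118) = 46225 + 118 = 46343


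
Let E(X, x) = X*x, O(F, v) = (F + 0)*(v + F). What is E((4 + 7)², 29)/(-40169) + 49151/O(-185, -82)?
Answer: 1801019464/1984147755 ≈ 0.90770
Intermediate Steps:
O(F, v) = F*(F + v)
E((4 + 7)², 29)/(-40169) + 49151/O(-185, -82) = ((4 + 7)²*29)/(-40169) + 49151/((-185*(-185 - 82))) = (11²*29)*(-1/40169) + 49151/((-185*(-267))) = (121*29)*(-1/40169) + 49151/49395 = 3509*(-1/40169) + 49151*(1/49395) = -3509/40169 + 49151/49395 = 1801019464/1984147755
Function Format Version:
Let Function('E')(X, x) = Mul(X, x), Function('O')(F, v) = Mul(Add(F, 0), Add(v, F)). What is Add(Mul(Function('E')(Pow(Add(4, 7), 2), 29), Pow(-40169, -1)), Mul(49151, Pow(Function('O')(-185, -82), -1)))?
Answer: Rational(1801019464, 1984147755) ≈ 0.90770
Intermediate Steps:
Function('O')(F, v) = Mul(F, Add(F, v))
Add(Mul(Function('E')(Pow(Add(4, 7), 2), 29), Pow(-40169, -1)), Mul(49151, Pow(Function('O')(-185, -82), -1))) = Add(Mul(Mul(Pow(Add(4, 7), 2), 29), Pow(-40169, -1)), Mul(49151, Pow(Mul(-185, Add(-185, -82)), -1))) = Add(Mul(Mul(Pow(11, 2), 29), Rational(-1, 40169)), Mul(49151, Pow(Mul(-185, -267), -1))) = Add(Mul(Mul(121, 29), Rational(-1, 40169)), Mul(49151, Pow(49395, -1))) = Add(Mul(3509, Rational(-1, 40169)), Mul(49151, Rational(1, 49395))) = Add(Rational(-3509, 40169), Rational(49151, 49395)) = Rational(1801019464, 1984147755)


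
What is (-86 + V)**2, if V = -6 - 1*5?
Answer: 9409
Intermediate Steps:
V = -11 (V = -6 - 5 = -11)
(-86 + V)**2 = (-86 - 11)**2 = (-97)**2 = 9409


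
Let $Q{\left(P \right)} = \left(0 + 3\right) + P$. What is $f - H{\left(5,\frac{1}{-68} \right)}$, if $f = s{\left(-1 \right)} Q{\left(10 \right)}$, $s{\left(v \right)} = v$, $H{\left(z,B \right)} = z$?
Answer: $-18$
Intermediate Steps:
$Q{\left(P \right)} = 3 + P$
$f = -13$ ($f = - (3 + 10) = \left(-1\right) 13 = -13$)
$f - H{\left(5,\frac{1}{-68} \right)} = -13 - 5 = -18$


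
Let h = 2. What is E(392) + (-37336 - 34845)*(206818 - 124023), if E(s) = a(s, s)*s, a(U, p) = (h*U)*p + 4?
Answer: -5855751751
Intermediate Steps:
a(U, p) = 4 + 2*U*p (a(U, p) = (2*U)*p + 4 = 2*U*p + 4 = 4 + 2*U*p)
E(s) = s*(4 + 2*s²) (E(s) = (4 + 2*s*s)*s = (4 + 2*s²)*s = s*(4 + 2*s²))
E(392) + (-37336 - 34845)*(206818 - 124023) = 2*392*(2 + 392²) + (-37336 - 34845)*(206818 - 124023) = 2*392*(2 + 153664) - 72181*82795 = 2*392*153666 - 5976225895 = 120474144 - 5976225895 = -5855751751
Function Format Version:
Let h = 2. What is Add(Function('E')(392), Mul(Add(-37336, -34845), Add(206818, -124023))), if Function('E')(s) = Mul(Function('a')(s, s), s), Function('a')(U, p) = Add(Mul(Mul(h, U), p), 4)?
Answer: -5855751751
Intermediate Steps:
Function('a')(U, p) = Add(4, Mul(2, U, p)) (Function('a')(U, p) = Add(Mul(Mul(2, U), p), 4) = Add(Mul(2, U, p), 4) = Add(4, Mul(2, U, p)))
Function('E')(s) = Mul(s, Add(4, Mul(2, Pow(s, 2)))) (Function('E')(s) = Mul(Add(4, Mul(2, s, s)), s) = Mul(Add(4, Mul(2, Pow(s, 2))), s) = Mul(s, Add(4, Mul(2, Pow(s, 2)))))
Add(Function('E')(392), Mul(Add(-37336, -34845), Add(206818, -124023))) = Add(Mul(2, 392, Add(2, Pow(392, 2))), Mul(Add(-37336, -34845), Add(206818, -124023))) = Add(Mul(2, 392, Add(2, 153664)), Mul(-72181, 82795)) = Add(Mul(2, 392, 153666), -5976225895) = Add(120474144, -5976225895) = -5855751751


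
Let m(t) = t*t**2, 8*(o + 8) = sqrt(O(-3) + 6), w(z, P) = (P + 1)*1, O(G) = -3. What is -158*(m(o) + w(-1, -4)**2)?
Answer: 318607/4 - 970989*sqrt(3)/256 ≈ 73082.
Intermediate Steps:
w(z, P) = 1 + P (w(z, P) = (1 + P)*1 = 1 + P)
o = -8 + sqrt(3)/8 (o = -8 + sqrt(-3 + 6)/8 = -8 + sqrt(3)/8 ≈ -7.7835)
m(t) = t**3
-158*(m(o) + w(-1, -4)**2) = -158*((-8 + sqrt(3)/8)**3 + (1 - 4)**2) = -158*((-8 + sqrt(3)/8)**3 + (-3)**2) = -158*((-8 + sqrt(3)/8)**3 + 9) = -158*(9 + (-8 + sqrt(3)/8)**3) = -1422 - 158*(-8 + sqrt(3)/8)**3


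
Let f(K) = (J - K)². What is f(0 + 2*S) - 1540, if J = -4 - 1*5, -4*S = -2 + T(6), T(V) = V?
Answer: -1491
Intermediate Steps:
S = -1 (S = -(-2 + 6)/4 = -¼*4 = -1)
J = -9 (J = -4 - 5 = -9)
f(K) = (-9 - K)²
f(0 + 2*S) - 1540 = (9 + (0 + 2*(-1)))² - 1540 = (9 + (0 - 2))² - 1540 = (9 - 2)² - 1540 = 7² - 1540 = 49 - 1540 = -1491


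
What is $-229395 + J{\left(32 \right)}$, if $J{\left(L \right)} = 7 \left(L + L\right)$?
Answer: $-228947$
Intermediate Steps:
$J{\left(L \right)} = 14 L$ ($J{\left(L \right)} = 7 \cdot 2 L = 14 L$)
$-229395 + J{\left(32 \right)} = -229395 + 14 \cdot 32 = -229395 + 448 = -228947$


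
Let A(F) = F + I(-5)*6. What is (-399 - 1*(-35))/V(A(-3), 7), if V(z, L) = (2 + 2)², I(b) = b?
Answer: -91/4 ≈ -22.750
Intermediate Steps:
A(F) = -30 + F (A(F) = F - 5*6 = F - 30 = -30 + F)
V(z, L) = 16 (V(z, L) = 4² = 16)
(-399 - 1*(-35))/V(A(-3), 7) = (-399 - 1*(-35))/16 = (-399 + 35)*(1/16) = -364*1/16 = -91/4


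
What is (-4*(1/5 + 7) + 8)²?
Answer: 10816/25 ≈ 432.64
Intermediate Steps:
(-4*(1/5 + 7) + 8)² = (-4*(⅕ + 7) + 8)² = (-4*36/5 + 8)² = (-144/5 + 8)² = (-104/5)² = 10816/25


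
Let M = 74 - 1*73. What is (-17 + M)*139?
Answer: -2224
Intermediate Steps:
M = 1 (M = 74 - 73 = 1)
(-17 + M)*139 = (-17 + 1)*139 = -16*139 = -2224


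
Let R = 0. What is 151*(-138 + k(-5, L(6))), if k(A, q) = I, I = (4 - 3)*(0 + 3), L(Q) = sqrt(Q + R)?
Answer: -20385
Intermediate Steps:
L(Q) = sqrt(Q) (L(Q) = sqrt(Q + 0) = sqrt(Q))
I = 3 (I = 1*3 = 3)
k(A, q) = 3
151*(-138 + k(-5, L(6))) = 151*(-138 + 3) = 151*(-135) = -20385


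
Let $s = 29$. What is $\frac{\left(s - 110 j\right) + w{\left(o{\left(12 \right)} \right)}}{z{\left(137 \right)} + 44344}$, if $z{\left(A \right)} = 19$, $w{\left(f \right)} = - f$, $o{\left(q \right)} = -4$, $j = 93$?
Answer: $- \frac{927}{4033} \approx -0.22985$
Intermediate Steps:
$\frac{\left(s - 110 j\right) + w{\left(o{\left(12 \right)} \right)}}{z{\left(137 \right)} + 44344} = \frac{\left(29 - 10230\right) - -4}{19 + 44344} = \frac{\left(29 - 10230\right) + 4}{44363} = \left(-10201 + 4\right) \frac{1}{44363} = \left(-10197\right) \frac{1}{44363} = - \frac{927}{4033}$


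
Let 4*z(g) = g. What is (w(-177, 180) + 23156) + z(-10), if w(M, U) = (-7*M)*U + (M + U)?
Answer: 492353/2 ≈ 2.4618e+5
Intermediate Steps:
z(g) = g/4
w(M, U) = M + U - 7*M*U (w(M, U) = -7*M*U + (M + U) = M + U - 7*M*U)
(w(-177, 180) + 23156) + z(-10) = ((-177 + 180 - 7*(-177)*180) + 23156) + (¼)*(-10) = ((-177 + 180 + 223020) + 23156) - 5/2 = (223023 + 23156) - 5/2 = 246179 - 5/2 = 492353/2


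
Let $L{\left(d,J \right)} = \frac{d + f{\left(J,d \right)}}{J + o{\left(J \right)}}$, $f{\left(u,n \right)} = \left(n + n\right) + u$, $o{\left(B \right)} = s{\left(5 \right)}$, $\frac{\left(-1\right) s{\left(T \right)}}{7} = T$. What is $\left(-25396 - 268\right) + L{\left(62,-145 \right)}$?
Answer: $- \frac{4619561}{180} \approx -25664.0$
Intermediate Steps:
$s{\left(T \right)} = - 7 T$
$o{\left(B \right)} = -35$ ($o{\left(B \right)} = \left(-7\right) 5 = -35$)
$f{\left(u,n \right)} = u + 2 n$ ($f{\left(u,n \right)} = 2 n + u = u + 2 n$)
$L{\left(d,J \right)} = \frac{J + 3 d}{-35 + J}$ ($L{\left(d,J \right)} = \frac{d + \left(J + 2 d\right)}{J - 35} = \frac{J + 3 d}{-35 + J}$)
$\left(-25396 - 268\right) + L{\left(62,-145 \right)} = \left(-25396 - 268\right) + \frac{-145 + 3 \cdot 62}{-35 - 145} = \left(-25396 - 268\right) + \frac{-145 + 186}{-180} = -25664 - \frac{41}{180} = - \frac{4619561}{180}$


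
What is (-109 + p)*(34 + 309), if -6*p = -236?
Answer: -71687/3 ≈ -23896.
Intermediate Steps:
p = 118/3 (p = -⅙*(-236) = 118/3 ≈ 39.333)
(-109 + p)*(34 + 309) = (-109 + 118/3)*(34 + 309) = -209/3*343 = -71687/3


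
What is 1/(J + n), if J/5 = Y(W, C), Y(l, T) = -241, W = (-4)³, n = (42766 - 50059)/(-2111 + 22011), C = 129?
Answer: -19900/23986793 ≈ -0.00082962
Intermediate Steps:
n = -7293/19900 ≈ -0.36648
W = -64
J = -1205 (J = 5*(-241) = -1205)
1/(J + n) = 1/(-1205 - 7293/19900) = 1/(-23986793/19900) = -19900/23986793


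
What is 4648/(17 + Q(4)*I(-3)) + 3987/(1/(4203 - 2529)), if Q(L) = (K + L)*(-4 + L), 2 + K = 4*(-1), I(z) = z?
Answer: 113466694/17 ≈ 6.6745e+6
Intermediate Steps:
K = -6 (K = -2 + 4*(-1) = -2 - 4 = -6)
Q(L) = (-6 + L)*(-4 + L)
4648/(17 + Q(4)*I(-3)) + 3987/(1/(4203 - 2529)) = 4648/(17 + (24 + 4**2 - 10*4)*(-3)) + 3987/(1/(4203 - 2529)) = 4648/(17 + (24 + 16 - 40)*(-3)) + 3987/(1/1674) = 4648/(17 + 0*(-3)) + 3987/(1/1674) = 4648/(17 + 0) + 3987*1674 = 4648/17 + 6674238 = 113466694/17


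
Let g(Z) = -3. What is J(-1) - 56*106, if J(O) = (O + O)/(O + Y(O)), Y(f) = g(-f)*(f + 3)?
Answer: -41550/7 ≈ -5935.7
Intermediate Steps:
Y(f) = -9 - 3*f (Y(f) = -3*(f + 3) = -3*(3 + f) = -9 - 3*f)
J(O) = 2*O/(-9 - 2*O) (J(O) = (O + O)/(O + (-9 - 3*O)) = (2*O)/(-9 - 2*O) = 2*O/(-9 - 2*O))
J(-1) - 56*106 = 2*(-1)/(-9 - 2*(-1)) - 56*106 = 2*(-1)/(-9 + 2) - 5936 = 2*(-1)/(-7) - 5936 = 2*(-1)*(-1/7) - 5936 = 2/7 - 5936 = -41550/7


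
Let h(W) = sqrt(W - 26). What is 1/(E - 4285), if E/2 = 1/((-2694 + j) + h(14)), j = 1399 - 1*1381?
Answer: -7671209733/32871139439236 + I*sqrt(3)/32871139439236 ≈ -0.00023337 + 5.2692e-14*I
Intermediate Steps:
j = 18 (j = 1399 - 1381 = 18)
h(W) = sqrt(-26 + W)
E = 2/(-2676 + 2*I*sqrt(3)) (E = 2/((-2694 + 18) + sqrt(-26 + 14)) = 2/(-2676 + sqrt(-12)) = 2/(-2676 + 2*I*sqrt(3)) ≈ -0.00074738 - 9.6749e-7*I)
1/(E - 4285) = 1/((-446/596749 - I*sqrt(3)/1790247) - 4285) = 1/(-2557069911/596749 - I*sqrt(3)/1790247)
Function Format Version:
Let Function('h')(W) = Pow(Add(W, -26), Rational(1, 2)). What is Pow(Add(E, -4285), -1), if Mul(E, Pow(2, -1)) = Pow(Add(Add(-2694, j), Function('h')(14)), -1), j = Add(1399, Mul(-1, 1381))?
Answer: Add(Rational(-7671209733, 32871139439236), Mul(Rational(1, 32871139439236), I, Pow(3, Rational(1, 2)))) ≈ Add(-0.00023337, Mul(5.2692e-14, I))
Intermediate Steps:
j = 18 (j = Add(1399, -1381) = 18)
Function('h')(W) = Pow(Add(-26, W), Rational(1, 2))
E = Mul(2, Pow(Add(-2676, Mul(2, I, Pow(3, Rational(1, 2)))), -1)) (E = Mul(2, Pow(Add(Add(-2694, 18), Pow(Add(-26, 14), Rational(1, 2))), -1)) = Mul(2, Pow(Add(-2676, Pow(-12, Rational(1, 2))), -1)) = Mul(2, Pow(Add(-2676, Mul(2, I, Pow(3, Rational(1, 2)))), -1)) ≈ Add(-0.00074738, Mul(-9.6749e-7, I)))
Pow(Add(E, -4285), -1) = Pow(Add(Add(Rational(-446, 596749), Mul(Rational(-1, 1790247), I, Pow(3, Rational(1, 2)))), -4285), -1) = Pow(Add(Rational(-2557069911, 596749), Mul(Rational(-1, 1790247), I, Pow(3, Rational(1, 2)))), -1)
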